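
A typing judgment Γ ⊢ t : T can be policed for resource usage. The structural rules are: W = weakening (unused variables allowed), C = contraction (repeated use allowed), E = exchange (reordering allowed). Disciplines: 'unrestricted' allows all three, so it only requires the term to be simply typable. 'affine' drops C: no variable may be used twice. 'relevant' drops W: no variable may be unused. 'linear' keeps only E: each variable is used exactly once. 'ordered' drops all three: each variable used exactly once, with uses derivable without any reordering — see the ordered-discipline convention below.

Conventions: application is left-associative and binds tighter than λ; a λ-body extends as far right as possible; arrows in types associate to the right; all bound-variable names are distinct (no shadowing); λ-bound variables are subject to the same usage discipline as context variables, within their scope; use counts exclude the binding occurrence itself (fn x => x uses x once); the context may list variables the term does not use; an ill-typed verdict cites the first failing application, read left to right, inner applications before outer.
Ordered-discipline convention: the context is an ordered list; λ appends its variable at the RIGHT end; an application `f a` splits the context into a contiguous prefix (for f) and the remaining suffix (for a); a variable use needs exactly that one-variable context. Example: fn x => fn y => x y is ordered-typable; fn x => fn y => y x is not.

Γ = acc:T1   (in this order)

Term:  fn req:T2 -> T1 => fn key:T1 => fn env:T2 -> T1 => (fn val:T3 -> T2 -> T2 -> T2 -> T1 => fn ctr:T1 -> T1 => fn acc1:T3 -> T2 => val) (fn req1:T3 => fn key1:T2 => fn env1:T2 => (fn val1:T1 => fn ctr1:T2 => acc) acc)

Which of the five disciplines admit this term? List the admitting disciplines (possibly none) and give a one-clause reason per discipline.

admitting disciplines: unrestricted
counts: acc: 2×; req [bound]: 0×; key [bound]: 0×; env [bound]: 0×; val [bound]: 1×; ctr [bound]: 0×; acc1 [bound]: 0×; req1 [bound]: 0×; key1 [bound]: 0×; env1 [bound]: 0×; val1 [bound]: 0×; ctr1 [bound]: 0×
use order (left to right): val, acc, acc
typing: well-typed at (T2 -> T1) -> T1 -> (T2 -> T1) -> (T1 -> T1) -> (T3 -> T2) -> T3 -> T2 -> T2 -> T2 -> T1
ordered: ✗ — acc ×2 used more than once (contraction); needs weakening: req, key, env, ctr, acc1, req1, key1, env1, val1, ctr1 unused
linear: ✗ — acc ×2 used more than once (contraction); needs weakening: req, key, env, ctr, acc1, req1, key1, env1, val1, ctr1 unused
affine: ✗ — acc ×2 used more than once (contraction)
relevant: ✗ — needs weakening: req, key, env, ctr, acc1, req1, key1, env1, val1, ctr1 unused
unrestricted: ✓ — typability at (T2 -> T1) -> T1 -> (T2 -> T1) -> (T1 -> T1) -> (T3 -> T2) -> T3 -> T2 -> T2 -> T2 -> T1 is all that's needed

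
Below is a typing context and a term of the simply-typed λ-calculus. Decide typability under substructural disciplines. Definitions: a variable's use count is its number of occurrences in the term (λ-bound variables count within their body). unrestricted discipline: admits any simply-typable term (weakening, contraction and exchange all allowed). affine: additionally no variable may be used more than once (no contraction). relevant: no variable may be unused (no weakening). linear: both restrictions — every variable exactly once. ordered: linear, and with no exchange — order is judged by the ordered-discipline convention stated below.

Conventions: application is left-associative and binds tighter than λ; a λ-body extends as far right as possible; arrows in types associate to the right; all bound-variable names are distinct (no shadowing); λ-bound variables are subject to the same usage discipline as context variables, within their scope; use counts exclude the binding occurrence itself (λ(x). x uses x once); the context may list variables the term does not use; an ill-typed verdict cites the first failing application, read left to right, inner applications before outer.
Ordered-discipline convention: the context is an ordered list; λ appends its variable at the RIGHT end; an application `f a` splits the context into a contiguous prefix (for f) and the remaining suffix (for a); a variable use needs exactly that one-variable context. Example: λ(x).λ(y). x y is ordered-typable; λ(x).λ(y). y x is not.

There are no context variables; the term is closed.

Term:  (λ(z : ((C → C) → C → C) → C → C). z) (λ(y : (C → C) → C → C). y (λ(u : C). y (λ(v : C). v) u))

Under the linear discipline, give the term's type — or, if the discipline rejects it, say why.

not well-typed under linear — needs contraction — y ×2
variable uses: z (λ-bound)=1; y (λ-bound)=2; u (λ-bound)=1; v (λ-bound)=1
use order (left to right): z, y, y, v, u
typing: well-typed — term : ((C → C) → C → C) → C → C
all disciplines: ordered ✗ · linear ✗ · affine ✗ · relevant ✓ · unrestricted ✓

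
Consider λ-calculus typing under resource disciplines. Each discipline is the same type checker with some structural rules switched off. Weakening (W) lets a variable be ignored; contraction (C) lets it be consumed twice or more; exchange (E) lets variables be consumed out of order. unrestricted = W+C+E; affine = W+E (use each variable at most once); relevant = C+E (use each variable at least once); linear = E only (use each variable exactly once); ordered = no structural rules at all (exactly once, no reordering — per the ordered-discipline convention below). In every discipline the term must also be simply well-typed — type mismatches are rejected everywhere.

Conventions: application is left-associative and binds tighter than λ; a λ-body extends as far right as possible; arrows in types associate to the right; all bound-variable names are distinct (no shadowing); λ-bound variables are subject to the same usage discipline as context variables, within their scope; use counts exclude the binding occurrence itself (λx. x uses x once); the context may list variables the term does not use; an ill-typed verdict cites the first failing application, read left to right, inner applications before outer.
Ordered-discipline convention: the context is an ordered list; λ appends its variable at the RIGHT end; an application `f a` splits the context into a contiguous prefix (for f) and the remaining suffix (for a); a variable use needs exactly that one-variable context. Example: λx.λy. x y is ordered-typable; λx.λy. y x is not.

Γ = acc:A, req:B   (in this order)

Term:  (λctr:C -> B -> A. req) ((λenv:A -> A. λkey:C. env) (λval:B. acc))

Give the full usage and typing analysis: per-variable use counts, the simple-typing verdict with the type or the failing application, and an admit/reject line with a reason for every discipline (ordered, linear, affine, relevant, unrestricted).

usage: acc: 1×, req: 1×, ctr (bound): 0×, env (bound): 1×, key (bound): 0×, val (bound): 0×
use order (left to right): req, env, acc
typing: ill-typed: argument of type B -> A where A -> A is required
ordered: ✗, not simply typable
linear: ✗, fails simple typing
affine: ✗, a type mismatch blocks all five
relevant: ✗, the type mismatch rejects it
unrestricted: ✗, not simply typable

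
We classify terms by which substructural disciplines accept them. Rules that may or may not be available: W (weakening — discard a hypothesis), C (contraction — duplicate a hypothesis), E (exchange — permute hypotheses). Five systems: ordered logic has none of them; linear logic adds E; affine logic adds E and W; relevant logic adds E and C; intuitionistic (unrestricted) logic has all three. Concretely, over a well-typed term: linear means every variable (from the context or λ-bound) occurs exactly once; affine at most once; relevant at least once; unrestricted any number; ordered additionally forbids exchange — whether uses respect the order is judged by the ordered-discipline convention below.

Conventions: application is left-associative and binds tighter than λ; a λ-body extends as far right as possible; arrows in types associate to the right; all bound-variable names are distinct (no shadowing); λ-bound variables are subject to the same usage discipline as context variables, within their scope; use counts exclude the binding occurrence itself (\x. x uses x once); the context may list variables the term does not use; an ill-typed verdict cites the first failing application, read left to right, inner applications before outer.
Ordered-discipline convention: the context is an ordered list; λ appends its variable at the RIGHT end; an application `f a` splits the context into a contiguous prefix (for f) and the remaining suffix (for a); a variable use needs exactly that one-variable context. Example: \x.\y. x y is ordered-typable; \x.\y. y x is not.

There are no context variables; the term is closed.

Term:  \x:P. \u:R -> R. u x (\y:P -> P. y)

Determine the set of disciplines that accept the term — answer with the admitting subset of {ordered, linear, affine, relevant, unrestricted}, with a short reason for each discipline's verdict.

admitted in: none
variable uses: x (bound)=1, u (bound)=1, y (bound)=1
uses in reading order: u, x, y
typing: ill-typed: an argument P mismatches the expected R
ordered: ✗, a type mismatch blocks all five
linear: ✗, the type mismatch rejects it
affine: ✗, not simply typable
relevant: ✗, fails simple typing
unrestricted: ✗, a type mismatch blocks all five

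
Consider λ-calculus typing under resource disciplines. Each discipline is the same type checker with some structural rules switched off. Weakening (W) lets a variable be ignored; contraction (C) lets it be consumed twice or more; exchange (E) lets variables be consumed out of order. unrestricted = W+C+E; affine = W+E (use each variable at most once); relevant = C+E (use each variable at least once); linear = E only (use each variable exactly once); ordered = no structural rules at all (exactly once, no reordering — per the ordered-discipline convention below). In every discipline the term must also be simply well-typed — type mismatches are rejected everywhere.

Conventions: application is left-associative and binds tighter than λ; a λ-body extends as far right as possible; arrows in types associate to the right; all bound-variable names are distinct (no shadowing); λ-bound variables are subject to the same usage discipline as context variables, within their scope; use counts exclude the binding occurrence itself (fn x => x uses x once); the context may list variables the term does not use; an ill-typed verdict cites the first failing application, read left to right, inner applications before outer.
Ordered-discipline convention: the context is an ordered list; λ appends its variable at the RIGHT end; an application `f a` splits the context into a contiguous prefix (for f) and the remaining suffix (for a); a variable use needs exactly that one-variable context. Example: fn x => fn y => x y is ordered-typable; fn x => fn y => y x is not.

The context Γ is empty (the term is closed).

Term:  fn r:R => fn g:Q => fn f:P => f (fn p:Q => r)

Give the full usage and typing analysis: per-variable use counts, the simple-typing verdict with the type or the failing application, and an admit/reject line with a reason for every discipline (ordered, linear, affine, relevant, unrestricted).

variable uses: r [bound]: 1; g [bound]: 0; f [bound]: 1; p [bound]: 0
left-to-right use order: f, r
typing: ill-typed: non-arrow in function slot: P
ordered: ✗, not simply typable
linear: ✗, fails simple typing
affine: ✗, a type mismatch blocks all five
relevant: ✗, the type mismatch rejects it
unrestricted: ✗, not simply typable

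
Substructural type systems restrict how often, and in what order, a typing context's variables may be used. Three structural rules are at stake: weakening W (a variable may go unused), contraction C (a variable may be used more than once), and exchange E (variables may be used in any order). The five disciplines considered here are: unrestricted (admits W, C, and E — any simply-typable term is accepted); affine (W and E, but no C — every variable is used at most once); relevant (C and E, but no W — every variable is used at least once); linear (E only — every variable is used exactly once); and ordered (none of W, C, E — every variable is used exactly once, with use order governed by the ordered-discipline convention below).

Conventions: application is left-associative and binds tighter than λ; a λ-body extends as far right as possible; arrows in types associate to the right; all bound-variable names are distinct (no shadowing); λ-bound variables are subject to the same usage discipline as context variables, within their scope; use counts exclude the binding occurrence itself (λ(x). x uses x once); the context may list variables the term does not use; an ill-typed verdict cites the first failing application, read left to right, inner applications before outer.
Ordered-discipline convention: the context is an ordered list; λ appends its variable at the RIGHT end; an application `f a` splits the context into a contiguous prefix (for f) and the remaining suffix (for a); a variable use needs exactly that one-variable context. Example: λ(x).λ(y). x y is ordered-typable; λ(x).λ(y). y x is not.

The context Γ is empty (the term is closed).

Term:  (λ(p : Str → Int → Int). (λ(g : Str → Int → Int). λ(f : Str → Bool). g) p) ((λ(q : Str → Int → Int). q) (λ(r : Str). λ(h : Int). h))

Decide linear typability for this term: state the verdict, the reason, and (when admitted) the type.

no — f, r never used (weakening)
use counts: p (λ-bound)=1; g (λ-bound)=1; f (λ-bound)=0; q (λ-bound)=1; r (λ-bound)=0; h (λ-bound)=1
uses in reading order: g, p, q, h
typing: ✓ — (Str → Bool) → Str → Int → Int
across the five disciplines: ordered ✗; linear ✗; affine ✓; relevant ✗; unrestricted ✓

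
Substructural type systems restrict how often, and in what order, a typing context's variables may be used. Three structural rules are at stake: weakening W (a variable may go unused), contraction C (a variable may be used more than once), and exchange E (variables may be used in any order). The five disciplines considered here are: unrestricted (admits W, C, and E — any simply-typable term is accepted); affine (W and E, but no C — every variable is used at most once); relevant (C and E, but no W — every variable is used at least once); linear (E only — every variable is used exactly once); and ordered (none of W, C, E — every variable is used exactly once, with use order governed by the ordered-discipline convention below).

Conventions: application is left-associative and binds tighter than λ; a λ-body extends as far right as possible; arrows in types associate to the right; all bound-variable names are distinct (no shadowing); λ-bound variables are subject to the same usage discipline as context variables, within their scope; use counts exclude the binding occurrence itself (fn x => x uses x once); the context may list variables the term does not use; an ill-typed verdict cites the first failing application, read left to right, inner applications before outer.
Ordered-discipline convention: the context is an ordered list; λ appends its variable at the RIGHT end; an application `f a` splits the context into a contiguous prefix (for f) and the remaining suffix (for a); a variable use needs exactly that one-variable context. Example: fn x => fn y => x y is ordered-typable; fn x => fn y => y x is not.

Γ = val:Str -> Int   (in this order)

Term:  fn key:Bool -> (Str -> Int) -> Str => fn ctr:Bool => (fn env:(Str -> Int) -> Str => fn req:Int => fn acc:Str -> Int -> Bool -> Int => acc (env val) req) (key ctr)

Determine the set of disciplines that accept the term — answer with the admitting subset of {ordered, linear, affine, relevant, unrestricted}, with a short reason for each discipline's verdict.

admitting disciplines: linear, affine, relevant, unrestricted
usage: val=1, key (λ-bound)=1, ctr (λ-bound)=1, env (λ-bound)=1, req (λ-bound)=1, acc (λ-bound)=1
order of uses: acc, env, val, req, key, ctr
typing: well-typed — term : (Bool -> (Str -> Int) -> Str) -> Bool -> Int -> (Str -> Int -> Bool -> Int) -> Bool -> Int
ordered: ✗, no ordered split (uses run acc, env, val, req, key, ctr)
linear: ✓, each of val, key, ctr, env, req, acc used exactly once
affine: ✓, none of val, key, ctr, env, req, acc used more than once
relevant: ✓, none of val, key, ctr, env, req, acc goes unused
unrestricted: ✓, well-typed at (Bool -> (Str -> Int) -> Str) -> Bool -> Int -> (Str -> Int -> Bool -> Int) -> Bool -> Int; no restrictions here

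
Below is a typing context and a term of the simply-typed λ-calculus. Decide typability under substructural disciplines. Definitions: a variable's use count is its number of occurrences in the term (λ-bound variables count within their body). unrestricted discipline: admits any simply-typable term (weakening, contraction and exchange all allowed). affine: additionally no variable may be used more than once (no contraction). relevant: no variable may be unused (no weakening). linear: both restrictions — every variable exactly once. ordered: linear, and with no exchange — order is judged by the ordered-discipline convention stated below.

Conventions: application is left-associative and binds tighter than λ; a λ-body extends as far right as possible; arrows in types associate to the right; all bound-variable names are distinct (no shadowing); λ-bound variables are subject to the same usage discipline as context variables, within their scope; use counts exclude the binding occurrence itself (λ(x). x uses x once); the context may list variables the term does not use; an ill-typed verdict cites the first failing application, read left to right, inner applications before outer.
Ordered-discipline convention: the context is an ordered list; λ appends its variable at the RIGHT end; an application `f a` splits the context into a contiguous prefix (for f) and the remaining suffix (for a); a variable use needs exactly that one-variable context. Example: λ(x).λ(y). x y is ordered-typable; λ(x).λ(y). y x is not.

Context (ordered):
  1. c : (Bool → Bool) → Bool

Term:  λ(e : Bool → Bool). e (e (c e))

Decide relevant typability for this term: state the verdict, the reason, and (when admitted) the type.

yes — none of c, e goes unused; term : (Bool → Bool) → Bool
use counts: c: 1; e (λ-bound): 3
left-to-right use order: e, e, c, e
typing: well-typed — term : (Bool → Bool) → Bool
all disciplines: ordered ✗, linear ✗, affine ✗, relevant ✓, unrestricted ✓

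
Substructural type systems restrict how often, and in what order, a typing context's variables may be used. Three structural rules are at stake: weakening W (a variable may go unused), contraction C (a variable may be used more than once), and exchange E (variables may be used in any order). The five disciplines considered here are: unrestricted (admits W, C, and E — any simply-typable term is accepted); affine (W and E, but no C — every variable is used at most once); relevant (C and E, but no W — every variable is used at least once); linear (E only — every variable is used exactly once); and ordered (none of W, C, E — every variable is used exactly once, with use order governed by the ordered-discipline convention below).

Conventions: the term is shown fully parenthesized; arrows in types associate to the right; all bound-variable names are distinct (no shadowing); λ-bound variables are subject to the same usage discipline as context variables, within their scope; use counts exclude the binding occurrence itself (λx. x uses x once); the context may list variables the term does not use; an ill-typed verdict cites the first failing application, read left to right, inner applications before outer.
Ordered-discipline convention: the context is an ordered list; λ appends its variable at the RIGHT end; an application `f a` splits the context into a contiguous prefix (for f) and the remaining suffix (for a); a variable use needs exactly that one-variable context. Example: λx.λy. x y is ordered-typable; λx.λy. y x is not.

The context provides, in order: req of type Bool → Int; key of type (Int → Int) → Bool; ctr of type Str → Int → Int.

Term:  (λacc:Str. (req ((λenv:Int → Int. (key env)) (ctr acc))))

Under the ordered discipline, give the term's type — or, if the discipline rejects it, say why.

term : Str → Int
use counts: req: 1×; key: 1×; ctr: 1×; acc (bound): 1×; env (bound): 1×
uses in reading order: req, key, env, ctr, acc
typing: well-typed at Str → Int
all disciplines: ordered ✓ | linear ✓ | affine ✓ | relevant ✓ | unrestricted ✓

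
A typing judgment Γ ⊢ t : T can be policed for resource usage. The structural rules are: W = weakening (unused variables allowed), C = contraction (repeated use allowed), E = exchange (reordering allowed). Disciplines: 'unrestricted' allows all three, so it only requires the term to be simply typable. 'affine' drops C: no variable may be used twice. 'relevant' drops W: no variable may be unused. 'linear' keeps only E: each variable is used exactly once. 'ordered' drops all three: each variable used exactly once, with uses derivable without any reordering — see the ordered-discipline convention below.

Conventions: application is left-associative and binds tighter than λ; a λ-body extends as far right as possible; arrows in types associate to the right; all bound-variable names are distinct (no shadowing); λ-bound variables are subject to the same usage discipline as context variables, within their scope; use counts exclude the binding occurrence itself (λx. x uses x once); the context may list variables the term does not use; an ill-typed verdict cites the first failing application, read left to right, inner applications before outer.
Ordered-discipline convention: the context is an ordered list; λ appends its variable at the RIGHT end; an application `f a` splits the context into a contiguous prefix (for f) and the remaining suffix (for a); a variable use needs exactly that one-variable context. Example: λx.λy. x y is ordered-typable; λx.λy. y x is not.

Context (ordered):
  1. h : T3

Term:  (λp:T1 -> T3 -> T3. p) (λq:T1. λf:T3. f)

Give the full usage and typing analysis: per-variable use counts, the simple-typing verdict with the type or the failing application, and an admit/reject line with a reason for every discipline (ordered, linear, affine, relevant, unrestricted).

counts: h: 0×, p [bound]: 1×, q [bound]: 0×, f [bound]: 1×
order of uses: p, f
typing: ✓ — T1 -> T3 -> T3
ordered: ✗, h, q never used (weakening)
linear: ✗, h, q never used (weakening)
affine: ✓, at most one use each (h, p, q, f)
relevant: ✗, h, q never used (weakening)
unrestricted: ✓, type-checks (T1 -> T3 -> T3) and nothing is barred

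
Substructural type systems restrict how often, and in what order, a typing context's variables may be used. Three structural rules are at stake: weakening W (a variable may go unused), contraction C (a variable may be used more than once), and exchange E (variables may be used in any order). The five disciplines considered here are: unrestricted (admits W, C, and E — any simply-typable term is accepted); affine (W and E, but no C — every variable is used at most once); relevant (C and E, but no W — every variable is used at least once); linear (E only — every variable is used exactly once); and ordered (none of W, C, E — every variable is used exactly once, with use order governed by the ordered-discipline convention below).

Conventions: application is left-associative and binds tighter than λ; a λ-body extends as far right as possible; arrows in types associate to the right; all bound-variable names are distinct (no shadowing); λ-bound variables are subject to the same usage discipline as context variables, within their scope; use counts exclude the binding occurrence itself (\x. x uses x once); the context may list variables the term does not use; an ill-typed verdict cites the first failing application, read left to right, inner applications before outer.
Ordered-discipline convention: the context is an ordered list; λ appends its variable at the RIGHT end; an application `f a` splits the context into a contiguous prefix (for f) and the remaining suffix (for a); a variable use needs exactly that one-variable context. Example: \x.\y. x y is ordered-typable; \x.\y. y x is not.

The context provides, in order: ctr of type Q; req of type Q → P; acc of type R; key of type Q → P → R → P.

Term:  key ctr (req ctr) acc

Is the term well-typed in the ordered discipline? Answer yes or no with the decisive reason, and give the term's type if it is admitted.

no — needs contraction — ctr ×2
variable uses: ctr=2; req=1; acc=1; key=1
order of uses: key, ctr, req, ctr, acc
typing: the term checks, with type P
summary: ordered ✗ · linear ✗ · affine ✗ · relevant ✓ · unrestricted ✓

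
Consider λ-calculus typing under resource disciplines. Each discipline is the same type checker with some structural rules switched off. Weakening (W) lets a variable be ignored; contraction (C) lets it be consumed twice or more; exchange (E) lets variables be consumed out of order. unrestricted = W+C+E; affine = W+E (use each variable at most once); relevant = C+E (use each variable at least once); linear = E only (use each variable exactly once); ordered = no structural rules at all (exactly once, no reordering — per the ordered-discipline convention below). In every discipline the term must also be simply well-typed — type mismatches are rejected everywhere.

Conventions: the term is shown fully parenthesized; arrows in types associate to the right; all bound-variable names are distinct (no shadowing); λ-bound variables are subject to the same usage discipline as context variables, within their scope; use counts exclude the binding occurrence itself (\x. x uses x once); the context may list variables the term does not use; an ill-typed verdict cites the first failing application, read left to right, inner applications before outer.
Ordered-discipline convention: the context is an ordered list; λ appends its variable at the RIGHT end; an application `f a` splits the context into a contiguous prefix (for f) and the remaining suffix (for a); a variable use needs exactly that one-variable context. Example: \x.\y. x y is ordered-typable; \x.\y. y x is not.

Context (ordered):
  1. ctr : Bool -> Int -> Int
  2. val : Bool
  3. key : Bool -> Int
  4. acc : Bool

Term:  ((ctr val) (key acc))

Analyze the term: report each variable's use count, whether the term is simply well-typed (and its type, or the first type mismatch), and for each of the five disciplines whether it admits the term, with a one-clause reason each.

use counts: ctr: 1×; val: 1×; key: 1×; acc: 1×
uses in reading order: ctr, val, key, acc
typing: well-typed at Int
ordered: ✓ — single-use (ctr, val, key, acc), ordered derivation ok
linear: ✓ — each of ctr, val, key, acc used exactly once
affine: ✓ — at most one use each (ctr, val, key, acc)
relevant: ✓ — every one of ctr, val, key, acc appears
unrestricted: ✓ — typability at Int is all that's needed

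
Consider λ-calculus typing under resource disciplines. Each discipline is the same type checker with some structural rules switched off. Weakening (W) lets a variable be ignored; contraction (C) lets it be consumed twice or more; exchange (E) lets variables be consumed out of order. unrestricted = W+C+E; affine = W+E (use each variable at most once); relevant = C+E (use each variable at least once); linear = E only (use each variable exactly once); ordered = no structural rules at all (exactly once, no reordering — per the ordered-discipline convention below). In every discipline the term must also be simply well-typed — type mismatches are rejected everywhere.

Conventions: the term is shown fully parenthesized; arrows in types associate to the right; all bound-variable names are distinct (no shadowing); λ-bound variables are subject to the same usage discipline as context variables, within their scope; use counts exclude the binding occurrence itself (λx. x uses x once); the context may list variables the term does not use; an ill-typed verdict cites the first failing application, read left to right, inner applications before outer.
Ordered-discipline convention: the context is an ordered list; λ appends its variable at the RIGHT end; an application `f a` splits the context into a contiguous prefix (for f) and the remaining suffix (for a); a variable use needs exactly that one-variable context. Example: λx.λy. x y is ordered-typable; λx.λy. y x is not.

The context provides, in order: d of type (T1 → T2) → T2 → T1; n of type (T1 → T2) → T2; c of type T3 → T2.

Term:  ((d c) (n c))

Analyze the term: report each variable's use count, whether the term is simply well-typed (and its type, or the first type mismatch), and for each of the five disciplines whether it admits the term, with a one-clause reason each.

use counts: d: 1×; n: 1×; c: 2×
left-to-right use order: d, c, n, c
typing: ill-typed: argument of type T3 → T2 where T1 → T2 is required
ordered: ✗ — a type mismatch blocks all five
linear: ✗ — the type mismatch rejects it
affine: ✗ — not simply typable
relevant: ✗ — fails simple typing
unrestricted: ✗ — a type mismatch blocks all five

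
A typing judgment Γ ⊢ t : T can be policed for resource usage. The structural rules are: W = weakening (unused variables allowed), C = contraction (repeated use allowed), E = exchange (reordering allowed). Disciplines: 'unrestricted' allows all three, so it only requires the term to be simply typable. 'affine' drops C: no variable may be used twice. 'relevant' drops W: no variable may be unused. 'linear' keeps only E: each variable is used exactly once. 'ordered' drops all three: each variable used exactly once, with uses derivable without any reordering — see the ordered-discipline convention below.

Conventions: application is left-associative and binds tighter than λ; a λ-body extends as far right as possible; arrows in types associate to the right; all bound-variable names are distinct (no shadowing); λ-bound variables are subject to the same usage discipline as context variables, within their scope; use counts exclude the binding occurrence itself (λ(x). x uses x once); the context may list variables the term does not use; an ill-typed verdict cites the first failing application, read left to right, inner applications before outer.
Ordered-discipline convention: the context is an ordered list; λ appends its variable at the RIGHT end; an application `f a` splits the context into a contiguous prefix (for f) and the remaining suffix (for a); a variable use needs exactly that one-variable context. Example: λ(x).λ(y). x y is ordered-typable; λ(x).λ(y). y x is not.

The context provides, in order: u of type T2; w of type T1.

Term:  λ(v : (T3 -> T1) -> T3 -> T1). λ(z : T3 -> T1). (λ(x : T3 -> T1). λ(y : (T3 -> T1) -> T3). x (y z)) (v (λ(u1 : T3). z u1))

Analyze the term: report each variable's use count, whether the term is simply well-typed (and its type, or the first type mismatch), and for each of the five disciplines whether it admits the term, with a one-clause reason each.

usage: u: 0×; w: 0×; v [bound]: 1×; z [bound]: 2×; x [bound]: 1×; y [bound]: 1×; u1 [bound]: 1×
left-to-right use order: x, y, z, v, z, u1
typing: the term checks, with type ((T3 -> T1) -> T3 -> T1) -> (T3 -> T1) -> ((T3 -> T1) -> T3) -> T1
ordered: ✗ — z ×2 used more than once (contraction); u, w never used (weakening)
linear: ✗ — z ×2 used more than once (contraction); u, w never used (weakening)
affine: ✗ — z ×2 used more than once (contraction)
relevant: ✗ — u, w never used (weakening)
unrestricted: ✓ — type-checks (((T3 -> T1) -> T3 -> T1) -> (T3 -> T1) -> ((T3 -> T1) -> T3) -> T1) and nothing is barred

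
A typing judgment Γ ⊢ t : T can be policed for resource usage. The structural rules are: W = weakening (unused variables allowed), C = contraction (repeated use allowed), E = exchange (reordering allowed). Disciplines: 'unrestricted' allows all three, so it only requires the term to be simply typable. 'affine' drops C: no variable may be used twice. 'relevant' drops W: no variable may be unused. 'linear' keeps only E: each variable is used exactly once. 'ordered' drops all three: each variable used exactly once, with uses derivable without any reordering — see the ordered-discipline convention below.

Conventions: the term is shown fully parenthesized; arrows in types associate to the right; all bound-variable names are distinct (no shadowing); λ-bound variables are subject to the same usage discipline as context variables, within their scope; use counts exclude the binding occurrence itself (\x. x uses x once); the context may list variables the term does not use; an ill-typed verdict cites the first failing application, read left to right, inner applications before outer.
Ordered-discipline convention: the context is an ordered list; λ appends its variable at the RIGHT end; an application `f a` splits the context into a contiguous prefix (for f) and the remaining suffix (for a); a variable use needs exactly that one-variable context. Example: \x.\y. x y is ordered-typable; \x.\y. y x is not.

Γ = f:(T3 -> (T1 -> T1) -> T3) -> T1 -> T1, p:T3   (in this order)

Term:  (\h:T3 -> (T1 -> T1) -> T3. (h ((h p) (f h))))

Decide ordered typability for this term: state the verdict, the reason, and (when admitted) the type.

no — uses contraction: h ×3
use counts: f: 1, p: 1, h [bound]: 3
left-to-right use order: h, h, p, f, h
typing: the term checks, with type (T3 -> (T1 -> T1) -> T3) -> (T1 -> T1) -> T3
all disciplines: ordered ✗; linear ✗; affine ✗; relevant ✓; unrestricted ✓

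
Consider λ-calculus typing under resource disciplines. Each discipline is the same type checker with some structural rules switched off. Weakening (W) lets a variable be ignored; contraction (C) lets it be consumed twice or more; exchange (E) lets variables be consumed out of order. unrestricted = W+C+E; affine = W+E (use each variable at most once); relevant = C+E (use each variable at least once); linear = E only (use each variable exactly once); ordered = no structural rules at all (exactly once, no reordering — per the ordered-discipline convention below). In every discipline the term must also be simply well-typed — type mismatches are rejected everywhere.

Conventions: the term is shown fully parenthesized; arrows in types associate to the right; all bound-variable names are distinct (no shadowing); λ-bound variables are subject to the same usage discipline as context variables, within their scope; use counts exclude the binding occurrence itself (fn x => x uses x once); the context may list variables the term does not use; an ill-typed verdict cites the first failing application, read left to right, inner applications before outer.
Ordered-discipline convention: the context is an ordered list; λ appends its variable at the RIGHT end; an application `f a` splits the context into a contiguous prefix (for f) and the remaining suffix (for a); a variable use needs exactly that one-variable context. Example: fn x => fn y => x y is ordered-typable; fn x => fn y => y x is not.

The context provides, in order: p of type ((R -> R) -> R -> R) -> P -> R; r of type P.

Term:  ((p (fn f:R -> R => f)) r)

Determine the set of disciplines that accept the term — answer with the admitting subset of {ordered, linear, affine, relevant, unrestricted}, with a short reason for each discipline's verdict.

admitting disciplines: ordered, linear, affine, relevant, unrestricted
variable uses: p=1; r=1; f [bound]=1
use order (left to right): p, f, r
typing: well-typed at R
ordered: ✓ — single-use (p, r, f), ordered derivation ok
linear: ✓ — p, r, f: one use apiece
affine: ✓ — no duplicate uses among p, r, f
relevant: ✓ — none of p, r, f goes unused
unrestricted: ✓ — typability at R is all that's needed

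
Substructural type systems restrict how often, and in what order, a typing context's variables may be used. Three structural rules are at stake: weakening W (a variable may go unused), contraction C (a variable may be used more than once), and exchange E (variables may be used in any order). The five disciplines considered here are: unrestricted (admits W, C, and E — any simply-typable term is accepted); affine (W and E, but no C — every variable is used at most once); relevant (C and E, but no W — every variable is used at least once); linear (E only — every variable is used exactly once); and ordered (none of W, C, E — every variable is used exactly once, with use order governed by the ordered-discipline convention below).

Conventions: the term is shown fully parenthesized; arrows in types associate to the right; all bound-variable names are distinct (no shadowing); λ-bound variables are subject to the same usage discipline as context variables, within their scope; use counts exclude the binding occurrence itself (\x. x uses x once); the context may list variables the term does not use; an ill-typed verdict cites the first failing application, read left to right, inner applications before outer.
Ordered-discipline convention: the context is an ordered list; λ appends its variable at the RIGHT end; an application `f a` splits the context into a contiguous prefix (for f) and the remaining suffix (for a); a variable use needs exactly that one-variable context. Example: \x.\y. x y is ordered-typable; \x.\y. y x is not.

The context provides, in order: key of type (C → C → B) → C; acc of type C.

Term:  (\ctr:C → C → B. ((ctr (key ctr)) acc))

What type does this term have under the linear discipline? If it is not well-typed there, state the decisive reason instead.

not well-typed under linear — uses contraction: ctr ×2
variable uses: key ×1, acc ×1, ctr [bound] ×2
order of uses: ctr, key, ctr, acc
typing: the term checks, with type (C → C → B) → B
across the five disciplines: ordered ✗; linear ✗; affine ✗; relevant ✓; unrestricted ✓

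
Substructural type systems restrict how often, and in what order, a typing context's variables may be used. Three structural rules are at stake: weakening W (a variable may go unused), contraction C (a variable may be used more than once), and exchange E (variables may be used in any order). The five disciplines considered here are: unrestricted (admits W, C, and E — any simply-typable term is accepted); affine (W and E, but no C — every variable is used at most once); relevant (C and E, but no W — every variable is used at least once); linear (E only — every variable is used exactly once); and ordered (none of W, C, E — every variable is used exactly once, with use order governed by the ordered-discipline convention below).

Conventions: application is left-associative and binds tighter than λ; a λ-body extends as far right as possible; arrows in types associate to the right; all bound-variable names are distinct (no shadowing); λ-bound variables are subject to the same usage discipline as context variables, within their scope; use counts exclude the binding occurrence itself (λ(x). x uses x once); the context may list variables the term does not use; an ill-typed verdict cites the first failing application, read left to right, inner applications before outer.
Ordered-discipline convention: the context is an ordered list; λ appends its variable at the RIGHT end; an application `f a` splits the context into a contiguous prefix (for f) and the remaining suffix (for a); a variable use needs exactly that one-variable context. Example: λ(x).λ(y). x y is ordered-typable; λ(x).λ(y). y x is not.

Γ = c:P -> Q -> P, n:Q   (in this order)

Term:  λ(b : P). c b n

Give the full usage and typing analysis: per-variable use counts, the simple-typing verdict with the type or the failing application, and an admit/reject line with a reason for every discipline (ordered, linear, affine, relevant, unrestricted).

usage: c=1; n=1; b (λ-bound)=1
use order (left to right): c, b, n
typing: the term checks, with type P -> P
ordered: ✗, no contiguous prefix/suffix split fits c, b, n
linear: ✓, each of c, n, b used exactly once
affine: ✓, no duplicate uses among c, n, b
relevant: ✓, at least one use each (c, n, b)
unrestricted: ✓, well-typed at P -> P; no restrictions here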